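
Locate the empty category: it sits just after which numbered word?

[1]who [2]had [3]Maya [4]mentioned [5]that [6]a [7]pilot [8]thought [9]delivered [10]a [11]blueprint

8

The displaced element is "who" (word 1).
It is linked across 2 clause boundaries (that → Ø).
It functions as the subject of "delivered", so the gap sits immediately after word 8 ("thought").
Base order: Maya had mentioned that a pilot thought who delivered a blueprint.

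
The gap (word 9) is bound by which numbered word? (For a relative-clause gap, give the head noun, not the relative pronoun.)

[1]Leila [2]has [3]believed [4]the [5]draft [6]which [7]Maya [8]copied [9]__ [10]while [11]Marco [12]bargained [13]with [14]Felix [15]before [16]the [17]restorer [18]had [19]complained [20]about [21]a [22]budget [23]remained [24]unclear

5

The gap at 9 is the object of "copied", inside a relative clause.
The relative pronoun is "which" (word 6); it is bound by the head noun immediately before it.
Its filler is the head noun "draft", at word 5.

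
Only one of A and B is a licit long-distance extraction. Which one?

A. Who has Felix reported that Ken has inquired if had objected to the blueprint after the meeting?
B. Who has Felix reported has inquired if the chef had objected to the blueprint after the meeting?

B

In A, the wh-phrase is extracted from inside a wh-island (introduced by "if"), which blocks movement.
In B, the extraction path crosses only that-complement boundaries, which are transparent.
So B is grammatical.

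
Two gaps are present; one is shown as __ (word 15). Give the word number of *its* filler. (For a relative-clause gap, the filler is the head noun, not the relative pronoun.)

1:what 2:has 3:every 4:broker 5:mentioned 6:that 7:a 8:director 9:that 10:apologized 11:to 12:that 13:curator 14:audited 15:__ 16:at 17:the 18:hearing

1

The marked gap is the direct object of "audited".
Its filler is the fronted wh-phrase "what", at word 1.
(The other dependency links word 8 to a gap after word 9.)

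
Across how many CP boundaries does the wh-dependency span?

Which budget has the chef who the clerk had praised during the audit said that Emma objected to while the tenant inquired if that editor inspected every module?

1

"which budget" is extracted from the PP object of "objected".
Boundaries crossed, outermost first: [that] — 1 in total.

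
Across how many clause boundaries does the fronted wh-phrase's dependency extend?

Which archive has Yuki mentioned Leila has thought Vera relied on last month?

"which archive" is extracted from the PP object of "relied".
Boundaries crossed, outermost first: [Ø], [Ø] — 2 in total.

2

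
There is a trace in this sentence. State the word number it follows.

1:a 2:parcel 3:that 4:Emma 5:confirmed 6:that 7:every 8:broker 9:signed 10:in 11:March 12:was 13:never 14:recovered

9

The displaced element is "a parcel" (word 2).
It is linked across 1 clause boundary (that).
It functions as the direct object of "signed", so the gap sits immediately after word 9 ("signed").
Base order: Emma confirmed that every broker signed a parcel in March.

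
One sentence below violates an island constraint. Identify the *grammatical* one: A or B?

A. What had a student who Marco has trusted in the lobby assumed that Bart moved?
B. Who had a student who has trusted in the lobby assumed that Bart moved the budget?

In B, the wh-phrase is extracted from inside a complex-NP island (relative clause) (introduced by "who"), which blocks movement.
In A, the extraction path crosses only that-complement boundaries, which are transparent.
So A is grammatical.

A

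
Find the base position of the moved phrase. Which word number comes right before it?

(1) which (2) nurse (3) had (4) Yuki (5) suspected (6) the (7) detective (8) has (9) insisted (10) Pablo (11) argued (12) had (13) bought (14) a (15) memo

11

The displaced element is "which nurse" (word 2).
It is linked across 3 clause boundaries (Ø → Ø → Ø).
It functions as the subject of "bought", so the gap sits immediately after word 11 ("argued").
Base order: Yuki had suspected the detective has insisted Pablo argued which nurse had bought a memo.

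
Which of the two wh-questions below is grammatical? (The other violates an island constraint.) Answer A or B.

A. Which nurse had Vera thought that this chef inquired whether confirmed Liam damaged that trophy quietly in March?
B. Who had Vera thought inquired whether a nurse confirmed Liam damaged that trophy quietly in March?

B

In A, the wh-phrase is extracted from inside a wh-island (introduced by "whether"), which blocks movement.
In B, the extraction path crosses only that-complement boundaries, which are transparent.
So B is grammatical.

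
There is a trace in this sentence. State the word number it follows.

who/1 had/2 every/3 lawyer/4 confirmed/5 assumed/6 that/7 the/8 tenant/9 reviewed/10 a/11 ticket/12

5

The displaced element is "who" (word 1).
It is linked across 1 clause boundary (Ø).
It functions as the subject of "assumed", so the gap sits immediately after word 5 ("confirmed").
Base order: Every lawyer had confirmed who assumed that the tenant reviewed a ticket.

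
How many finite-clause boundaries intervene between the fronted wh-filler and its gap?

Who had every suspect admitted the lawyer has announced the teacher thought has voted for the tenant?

"who" is extracted from the subject of "voted".
Boundaries crossed, outermost first: [Ø], [Ø], [Ø] — 3 in total.

3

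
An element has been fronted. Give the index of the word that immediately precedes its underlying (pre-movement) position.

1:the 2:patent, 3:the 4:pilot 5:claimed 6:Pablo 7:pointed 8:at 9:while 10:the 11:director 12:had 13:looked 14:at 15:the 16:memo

The displaced element is "the patent" (word 2).
It is linked across 1 clause boundary (Ø).
It functions as the object of the preposition "at" of "pointed", so the gap sits immediately after word 8 ("at").
Base order: The pilot claimed Pablo pointed at the patent while the director had looked at the memo.

8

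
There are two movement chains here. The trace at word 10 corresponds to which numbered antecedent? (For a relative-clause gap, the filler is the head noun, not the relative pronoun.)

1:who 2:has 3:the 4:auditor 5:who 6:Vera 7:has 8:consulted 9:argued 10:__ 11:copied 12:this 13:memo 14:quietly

1

The marked gap is the subject of "copied".
Its filler is the fronted wh-phrase "who", at word 1.
(The other dependency links word 4 to a gap after word 8.)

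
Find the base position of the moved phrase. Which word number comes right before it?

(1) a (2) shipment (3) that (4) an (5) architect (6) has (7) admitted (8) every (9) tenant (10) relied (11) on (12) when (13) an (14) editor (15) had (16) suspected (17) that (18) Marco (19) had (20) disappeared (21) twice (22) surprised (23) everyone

The displaced element is "a shipment" (word 2).
It is linked across 1 clause boundary (Ø).
It functions as the object of the preposition "on" of "relied", so the gap sits immediately after word 11 ("on").
Base order: An architect has admitted every tenant relied on a shipment when an editor had suspected that Marco had disappeared twice.

11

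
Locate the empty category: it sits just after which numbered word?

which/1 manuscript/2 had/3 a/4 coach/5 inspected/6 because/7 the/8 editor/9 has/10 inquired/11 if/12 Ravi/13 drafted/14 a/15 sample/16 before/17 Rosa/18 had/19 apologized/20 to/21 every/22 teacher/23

The displaced element is "which manuscript" (word 2).
It functions as the direct object of "inspected", so the gap sits immediately after word 6 ("inspected").
Base order: A coach had inspected which manuscript because the editor has inquired if Ravi drafted a sample before Rosa had apologized to every teacher.

6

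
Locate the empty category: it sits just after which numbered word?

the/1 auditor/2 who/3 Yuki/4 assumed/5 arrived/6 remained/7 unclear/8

5

The displaced element is "the auditor" (word 2).
It is linked across 1 clause boundary (Ø).
It functions as the subject of "arrived", so the gap sits immediately after word 5 ("assumed").
Base order: Yuki assumed the auditor arrived.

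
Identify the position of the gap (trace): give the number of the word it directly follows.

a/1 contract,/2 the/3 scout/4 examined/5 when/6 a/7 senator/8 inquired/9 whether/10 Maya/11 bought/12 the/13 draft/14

5

The displaced element is "a contract" (word 2).
It functions as the direct object of "examined", so the gap sits immediately after word 5 ("examined").
Base order: The scout examined a contract when a senator inquired whether Maya bought the draft.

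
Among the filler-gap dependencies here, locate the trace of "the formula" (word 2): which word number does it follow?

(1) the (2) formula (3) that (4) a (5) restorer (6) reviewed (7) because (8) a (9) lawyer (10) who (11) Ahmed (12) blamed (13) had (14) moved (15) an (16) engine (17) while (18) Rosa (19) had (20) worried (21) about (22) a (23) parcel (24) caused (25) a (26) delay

6

The displaced element is "the formula" (word 2).
It functions as the direct object of "reviewed", so the gap sits immediately after word 6 ("reviewed").
Base order: A restorer reviewed the formula because a lawyer who Ahmed blamed had moved an engine while Rosa had worried about a parcel.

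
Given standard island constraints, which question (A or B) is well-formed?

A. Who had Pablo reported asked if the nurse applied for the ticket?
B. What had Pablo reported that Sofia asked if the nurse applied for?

A

In B, the wh-phrase is extracted from inside a wh-island (introduced by "if"), which blocks movement.
In A, the extraction path crosses only that-complement boundaries, which are transparent.
So A is grammatical.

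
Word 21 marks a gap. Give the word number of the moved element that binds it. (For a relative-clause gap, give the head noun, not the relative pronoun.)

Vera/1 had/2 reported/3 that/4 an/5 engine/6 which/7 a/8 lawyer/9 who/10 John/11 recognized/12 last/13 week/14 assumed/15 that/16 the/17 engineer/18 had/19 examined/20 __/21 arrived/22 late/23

The gap at 21 is the object of "examined", inside a relative clause.
The relative pronoun is "which" (word 7); it is bound by the head noun immediately before it.
Its filler is the head noun "engine", at word 6.

6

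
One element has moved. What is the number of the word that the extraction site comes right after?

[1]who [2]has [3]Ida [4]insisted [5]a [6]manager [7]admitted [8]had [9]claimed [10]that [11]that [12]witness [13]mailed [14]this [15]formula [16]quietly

The displaced element is "who" (word 1).
It is linked across 2 clause boundaries (Ø → Ø).
It functions as the subject of "claimed", so the gap sits immediately after word 7 ("admitted").
Base order: Ida has insisted a manager admitted that who had claimed that that witness mailed this formula quietly.

7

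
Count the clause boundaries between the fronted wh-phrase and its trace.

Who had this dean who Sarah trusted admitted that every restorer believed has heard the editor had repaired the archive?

"who" is extracted from the subject of "heard".
Boundaries crossed, outermost first: [that], [Ø] — 2 in total.

2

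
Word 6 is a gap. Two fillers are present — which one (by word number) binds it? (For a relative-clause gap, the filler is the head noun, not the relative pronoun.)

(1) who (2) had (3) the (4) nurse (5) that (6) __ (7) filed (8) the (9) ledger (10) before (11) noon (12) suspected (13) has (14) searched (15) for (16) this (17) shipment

The marked gap is inside the relative clause, the subject of "filed".
Its filler is the head noun "nurse" (via "that"), at word 4.
(The other dependency links word 1 to a gap after word 12.)

4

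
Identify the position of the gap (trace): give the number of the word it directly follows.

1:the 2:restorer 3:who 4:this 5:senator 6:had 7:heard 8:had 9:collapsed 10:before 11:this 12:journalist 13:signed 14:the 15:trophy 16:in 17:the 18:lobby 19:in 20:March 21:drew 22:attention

7

The displaced element is "the restorer" (word 2).
It is linked across 1 clause boundary (Ø).
It functions as the subject of "collapsed", so the gap sits immediately after word 7 ("heard").
Base order: This senator had heard that the restorer had collapsed before this journalist signed the trophy in the lobby in March.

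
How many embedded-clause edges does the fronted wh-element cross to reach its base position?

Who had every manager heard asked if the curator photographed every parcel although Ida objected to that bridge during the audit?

"who" is extracted from the subject of "asked".
Boundaries crossed, outermost first: [Ø] — 1 in total.

1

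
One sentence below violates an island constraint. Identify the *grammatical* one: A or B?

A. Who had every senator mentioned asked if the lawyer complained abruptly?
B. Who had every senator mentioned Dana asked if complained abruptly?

A

In B, the wh-phrase is extracted from inside a wh-island (introduced by "if"), which blocks movement.
In A, the extraction path crosses only that-complement boundaries, which are transparent.
So A is grammatical.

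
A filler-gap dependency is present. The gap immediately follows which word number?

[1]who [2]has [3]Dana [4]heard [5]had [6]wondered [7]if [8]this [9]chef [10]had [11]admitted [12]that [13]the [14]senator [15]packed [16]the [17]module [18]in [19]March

4

The displaced element is "who" (word 1).
It is linked across 1 clause boundary (Ø).
It functions as the subject of "wondered", so the gap sits immediately after word 4 ("heard").
Base order: Dana has heard that who had wondered if this chef had admitted that the senator packed the module in March.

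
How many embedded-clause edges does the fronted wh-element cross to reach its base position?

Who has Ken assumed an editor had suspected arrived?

"who" is extracted from the subject of "arrived".
Boundaries crossed, outermost first: [Ø], [Ø] — 2 in total.

2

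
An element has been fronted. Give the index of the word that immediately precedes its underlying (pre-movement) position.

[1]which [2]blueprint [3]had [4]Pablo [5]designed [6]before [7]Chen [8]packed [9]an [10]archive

5

The displaced element is "which blueprint" (word 2).
It functions as the direct object of "designed", so the gap sits immediately after word 5 ("designed").
Base order: Pablo had designed which blueprint before Chen packed an archive.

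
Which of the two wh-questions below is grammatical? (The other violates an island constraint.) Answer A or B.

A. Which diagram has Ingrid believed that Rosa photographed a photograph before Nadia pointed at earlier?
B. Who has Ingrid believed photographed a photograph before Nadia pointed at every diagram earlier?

B

In A, the wh-phrase is extracted from inside an adjunct island (introduced by "before"), which blocks movement.
In B, the extraction path crosses only that-complement boundaries, which are transparent.
So B is grammatical.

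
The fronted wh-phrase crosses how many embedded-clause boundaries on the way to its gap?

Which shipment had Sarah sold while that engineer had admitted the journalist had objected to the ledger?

"which shipment" originates inside the matrix clause — no clause boundary is crossed.

0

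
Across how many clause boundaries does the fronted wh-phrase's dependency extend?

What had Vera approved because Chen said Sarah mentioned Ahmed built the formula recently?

"what" originates inside the matrix clause — no clause boundary is crossed.

0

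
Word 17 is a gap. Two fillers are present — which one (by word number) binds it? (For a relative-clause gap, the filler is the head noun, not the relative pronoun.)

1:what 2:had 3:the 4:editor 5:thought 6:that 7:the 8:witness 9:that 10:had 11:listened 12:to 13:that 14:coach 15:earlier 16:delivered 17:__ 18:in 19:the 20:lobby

The marked gap is the direct object of "delivered".
Its filler is the fronted wh-phrase "what", at word 1.
(The other dependency links word 8 to a gap after word 9.)

1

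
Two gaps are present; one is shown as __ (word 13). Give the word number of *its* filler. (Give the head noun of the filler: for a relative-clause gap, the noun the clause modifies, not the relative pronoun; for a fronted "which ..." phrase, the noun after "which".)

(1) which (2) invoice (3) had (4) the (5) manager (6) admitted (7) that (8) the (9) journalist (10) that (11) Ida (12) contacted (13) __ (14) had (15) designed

The marked gap is inside the relative clause, the direct object of "contacted".
Its filler is the head noun "journalist" (via "that"), at word 9.
(The other dependency links word 2 to a gap after word 15.)

9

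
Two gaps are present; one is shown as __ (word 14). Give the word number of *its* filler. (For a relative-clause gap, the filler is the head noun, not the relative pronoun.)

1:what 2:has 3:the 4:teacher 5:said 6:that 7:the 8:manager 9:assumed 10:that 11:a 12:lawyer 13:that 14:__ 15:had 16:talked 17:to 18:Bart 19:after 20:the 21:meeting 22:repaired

12

The marked gap is inside the relative clause, the subject of "talked".
Its filler is the head noun "lawyer" (via "that"), at word 12.
(The other dependency links word 1 to a gap after word 22.)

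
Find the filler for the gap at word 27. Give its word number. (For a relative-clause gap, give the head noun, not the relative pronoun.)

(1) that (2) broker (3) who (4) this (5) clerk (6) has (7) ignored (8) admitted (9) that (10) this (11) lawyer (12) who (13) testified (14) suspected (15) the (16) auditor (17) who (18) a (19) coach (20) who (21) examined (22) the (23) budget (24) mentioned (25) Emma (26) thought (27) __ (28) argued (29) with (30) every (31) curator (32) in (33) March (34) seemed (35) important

16

The gap at 27 is the subject of "argued", inside a relative clause.
The relative pronoun is "who" (word 17); it is bound by the head noun immediately before it.
Its filler is the head noun "auditor", at word 16.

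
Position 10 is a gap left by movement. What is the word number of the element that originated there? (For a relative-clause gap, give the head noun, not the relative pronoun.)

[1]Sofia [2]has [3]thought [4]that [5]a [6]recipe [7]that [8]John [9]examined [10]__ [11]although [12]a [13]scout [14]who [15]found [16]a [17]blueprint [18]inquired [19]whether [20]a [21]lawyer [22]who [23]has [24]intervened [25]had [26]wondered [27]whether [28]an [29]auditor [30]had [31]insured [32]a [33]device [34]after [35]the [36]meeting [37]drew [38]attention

6

The gap at 10 is the object of "examined", inside a relative clause.
The relative pronoun is "that" (word 7); it is bound by the head noun immediately before it.
Its filler is the head noun "recipe", at word 6.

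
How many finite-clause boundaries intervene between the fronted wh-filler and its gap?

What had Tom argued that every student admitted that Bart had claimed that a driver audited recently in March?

3

"what" is extracted from the object of "audited".
Boundaries crossed, outermost first: [that], [that], [that] — 3 in total.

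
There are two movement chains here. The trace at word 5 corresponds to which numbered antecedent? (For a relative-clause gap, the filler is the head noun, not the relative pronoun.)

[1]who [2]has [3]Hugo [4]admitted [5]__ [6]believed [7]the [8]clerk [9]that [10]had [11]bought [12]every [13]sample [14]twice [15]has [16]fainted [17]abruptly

The marked gap is the subject of "believed".
Its filler is the fronted wh-phrase "who", at word 1.
(The other dependency links word 8 to a gap after word 9.)

1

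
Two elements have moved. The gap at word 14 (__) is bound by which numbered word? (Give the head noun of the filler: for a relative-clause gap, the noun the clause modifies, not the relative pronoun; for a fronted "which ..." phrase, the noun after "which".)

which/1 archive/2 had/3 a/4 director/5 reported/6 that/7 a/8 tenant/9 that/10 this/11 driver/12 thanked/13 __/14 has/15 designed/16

9

The marked gap is inside the relative clause, the direct object of "thanked".
Its filler is the head noun "tenant" (via "that"), at word 9.
(The other dependency links word 2 to a gap after word 16.)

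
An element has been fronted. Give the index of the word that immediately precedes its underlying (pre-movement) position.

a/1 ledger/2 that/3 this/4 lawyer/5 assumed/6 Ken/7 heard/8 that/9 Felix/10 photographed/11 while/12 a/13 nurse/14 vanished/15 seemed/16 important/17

11

The displaced element is "a ledger" (word 2).
It is linked across 2 clause boundaries (Ø → that).
It functions as the direct object of "photographed", so the gap sits immediately after word 11 ("photographed").
Base order: This lawyer assumed Ken heard that Felix photographed a ledger while a nurse vanished.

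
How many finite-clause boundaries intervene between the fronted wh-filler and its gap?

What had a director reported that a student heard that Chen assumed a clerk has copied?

"what" is extracted from the object of "copied".
Boundaries crossed, outermost first: [that], [that], [Ø] — 3 in total.

3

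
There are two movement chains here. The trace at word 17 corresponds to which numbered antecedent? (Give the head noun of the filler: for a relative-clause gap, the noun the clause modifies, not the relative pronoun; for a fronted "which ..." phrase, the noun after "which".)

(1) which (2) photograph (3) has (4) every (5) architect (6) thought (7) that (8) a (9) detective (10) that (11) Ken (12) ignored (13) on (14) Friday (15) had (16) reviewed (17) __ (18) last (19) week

2

The marked gap is the direct object of "reviewed".
Its filler is the fronted wh-phrase "which photograph", at word 2.
(The other dependency links word 9 to a gap after word 12.)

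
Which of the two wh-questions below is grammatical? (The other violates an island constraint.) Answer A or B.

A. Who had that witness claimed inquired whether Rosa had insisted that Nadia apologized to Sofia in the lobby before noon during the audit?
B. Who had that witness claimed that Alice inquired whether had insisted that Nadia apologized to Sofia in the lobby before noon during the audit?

In B, the wh-phrase is extracted from inside a wh-island (introduced by "whether"), which blocks movement.
In A, the extraction path crosses only that-complement boundaries, which are transparent.
So A is grammatical.

A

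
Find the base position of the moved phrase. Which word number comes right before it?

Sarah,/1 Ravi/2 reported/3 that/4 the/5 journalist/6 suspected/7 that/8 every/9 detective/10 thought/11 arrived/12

11

The displaced element is "Sarah" (word 1).
It is linked across 3 clause boundaries (that → that → Ø).
It functions as the subject of "arrived", so the gap sits immediately after word 11 ("thought").
Base order: Ravi reported that the journalist suspected that every detective thought Sarah arrived.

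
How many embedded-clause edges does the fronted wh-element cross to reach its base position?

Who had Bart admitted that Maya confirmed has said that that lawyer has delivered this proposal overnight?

"who" is extracted from the subject of "said".
Boundaries crossed, outermost first: [that], [Ø] — 2 in total.

2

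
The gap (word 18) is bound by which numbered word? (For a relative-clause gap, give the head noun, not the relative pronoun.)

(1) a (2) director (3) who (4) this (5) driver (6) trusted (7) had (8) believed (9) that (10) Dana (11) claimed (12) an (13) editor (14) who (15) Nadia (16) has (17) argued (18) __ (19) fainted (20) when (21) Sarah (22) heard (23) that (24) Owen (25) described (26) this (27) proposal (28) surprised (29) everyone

13

The gap at 18 is the subject of "fainted", inside a relative clause.
The relative pronoun is "who" (word 14); it is bound by the head noun immediately before it.
Its filler is the head noun "editor", at word 13.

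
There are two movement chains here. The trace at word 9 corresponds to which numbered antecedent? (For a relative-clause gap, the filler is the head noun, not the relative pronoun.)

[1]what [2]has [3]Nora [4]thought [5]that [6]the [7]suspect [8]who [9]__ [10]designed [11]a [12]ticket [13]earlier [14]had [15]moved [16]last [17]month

7

The marked gap is inside the relative clause, the subject of "designed".
Its filler is the head noun "suspect" (via "who"), at word 7.
(The other dependency links word 1 to a gap after word 15.)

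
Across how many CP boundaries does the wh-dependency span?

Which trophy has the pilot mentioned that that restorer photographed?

1

"which trophy" is extracted from the object of "photographed".
Boundaries crossed, outermost first: [that] — 1 in total.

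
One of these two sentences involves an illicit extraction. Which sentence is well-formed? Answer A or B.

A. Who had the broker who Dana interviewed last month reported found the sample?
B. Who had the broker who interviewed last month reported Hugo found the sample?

A

In B, the wh-phrase is extracted from inside a complex-NP island (relative clause) (introduced by "who"), which blocks movement.
In A, the extraction path crosses only that-complement boundaries, which are transparent.
So A is grammatical.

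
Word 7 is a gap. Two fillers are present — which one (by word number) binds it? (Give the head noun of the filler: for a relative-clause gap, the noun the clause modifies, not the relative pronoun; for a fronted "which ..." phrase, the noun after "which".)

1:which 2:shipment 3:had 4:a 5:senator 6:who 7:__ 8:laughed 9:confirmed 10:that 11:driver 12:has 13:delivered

5

The marked gap is inside the relative clause, the subject of "laughed".
Its filler is the head noun "senator" (via "who"), at word 5.
(The other dependency links word 2 to a gap after word 13.)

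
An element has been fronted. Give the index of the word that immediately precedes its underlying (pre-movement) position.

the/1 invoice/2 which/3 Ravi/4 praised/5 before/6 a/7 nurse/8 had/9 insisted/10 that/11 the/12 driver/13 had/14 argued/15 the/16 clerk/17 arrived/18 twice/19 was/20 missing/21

5

The displaced element is "the invoice" (word 2).
It functions as the direct object of "praised", so the gap sits immediately after word 5 ("praised").
Base order: Ravi praised the invoice before a nurse had insisted that the driver had argued the clerk arrived twice.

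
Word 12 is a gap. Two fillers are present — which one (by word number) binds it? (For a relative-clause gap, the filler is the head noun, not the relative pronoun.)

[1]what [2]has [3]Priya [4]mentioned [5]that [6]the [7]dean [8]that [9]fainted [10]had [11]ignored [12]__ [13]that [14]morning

The marked gap is the direct object of "ignored".
Its filler is the fronted wh-phrase "what", at word 1.
(The other dependency links word 7 to a gap after word 8.)

1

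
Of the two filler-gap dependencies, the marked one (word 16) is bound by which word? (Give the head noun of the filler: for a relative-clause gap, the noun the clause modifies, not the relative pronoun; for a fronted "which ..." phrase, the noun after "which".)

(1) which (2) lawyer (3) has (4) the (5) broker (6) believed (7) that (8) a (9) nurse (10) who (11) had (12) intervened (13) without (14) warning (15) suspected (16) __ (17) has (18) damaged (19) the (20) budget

2

The marked gap is the subject of "damaged".
Its filler is the fronted wh-phrase "which lawyer", at word 2.
(The other dependency links word 9 to a gap after word 10.)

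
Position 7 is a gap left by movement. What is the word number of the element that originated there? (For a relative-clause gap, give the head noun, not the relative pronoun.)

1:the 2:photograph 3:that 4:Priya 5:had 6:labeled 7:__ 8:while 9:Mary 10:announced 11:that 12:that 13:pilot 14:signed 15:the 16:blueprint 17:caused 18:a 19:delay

The gap at 7 is the object of "labeled", inside a relative clause.
The relative pronoun is "that" (word 3); it is bound by the head noun immediately before it.
Its filler is the head noun "photograph", at word 2.

2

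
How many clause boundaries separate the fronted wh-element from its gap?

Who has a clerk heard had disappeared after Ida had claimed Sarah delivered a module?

"who" is extracted from the subject of "disappeared".
Boundaries crossed, outermost first: [Ø] — 1 in total.

1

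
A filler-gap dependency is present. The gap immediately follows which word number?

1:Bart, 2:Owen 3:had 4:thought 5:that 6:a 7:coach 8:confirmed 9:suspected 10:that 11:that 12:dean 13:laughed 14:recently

8

The displaced element is "Bart" (word 1).
It is linked across 2 clause boundaries (that → Ø).
It functions as the subject of "suspected", so the gap sits immediately after word 8 ("confirmed").
Base order: Owen had thought that a coach confirmed Bart suspected that that dean laughed recently.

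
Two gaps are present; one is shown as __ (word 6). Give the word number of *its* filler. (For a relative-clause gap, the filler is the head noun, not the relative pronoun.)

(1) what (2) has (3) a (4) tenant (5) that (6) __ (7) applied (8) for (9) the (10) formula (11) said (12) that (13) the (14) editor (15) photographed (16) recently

4

The marked gap is inside the relative clause, the subject of "applied".
Its filler is the head noun "tenant" (via "that"), at word 4.
(The other dependency links word 1 to a gap after word 15.)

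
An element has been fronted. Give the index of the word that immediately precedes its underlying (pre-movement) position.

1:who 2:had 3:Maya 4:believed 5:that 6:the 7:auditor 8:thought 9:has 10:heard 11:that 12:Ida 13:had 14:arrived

8

The displaced element is "who" (word 1).
It is linked across 2 clause boundaries (that → Ø).
It functions as the subject of "heard", so the gap sits immediately after word 8 ("thought").
Base order: Maya had believed that the auditor thought who has heard that Ida had arrived.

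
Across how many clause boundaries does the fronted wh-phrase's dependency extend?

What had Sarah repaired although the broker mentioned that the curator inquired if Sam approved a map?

0

"what" originates inside the matrix clause — no clause boundary is crossed.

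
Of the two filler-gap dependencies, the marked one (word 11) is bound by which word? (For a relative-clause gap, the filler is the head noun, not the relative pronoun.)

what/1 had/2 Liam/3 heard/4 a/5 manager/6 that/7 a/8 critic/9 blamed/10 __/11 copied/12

6

The marked gap is inside the relative clause, the direct object of "blamed".
Its filler is the head noun "manager" (via "that"), at word 6.
(The other dependency links word 1 to a gap after word 12.)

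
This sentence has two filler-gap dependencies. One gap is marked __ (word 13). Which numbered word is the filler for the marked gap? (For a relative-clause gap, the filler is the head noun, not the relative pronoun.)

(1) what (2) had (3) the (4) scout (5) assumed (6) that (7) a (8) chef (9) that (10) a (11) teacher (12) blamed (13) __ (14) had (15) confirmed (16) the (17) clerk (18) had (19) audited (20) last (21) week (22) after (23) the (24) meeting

8

The marked gap is inside the relative clause, the direct object of "blamed".
Its filler is the head noun "chef" (via "that"), at word 8.
(The other dependency links word 1 to a gap after word 19.)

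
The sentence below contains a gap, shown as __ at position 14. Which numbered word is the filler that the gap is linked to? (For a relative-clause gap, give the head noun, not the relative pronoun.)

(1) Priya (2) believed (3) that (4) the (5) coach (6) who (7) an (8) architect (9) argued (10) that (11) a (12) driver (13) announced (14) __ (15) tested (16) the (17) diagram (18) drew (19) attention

The gap at 14 is the subject of "tested", inside a relative clause.
The relative pronoun is "who" (word 6); it is bound by the head noun immediately before it.
Its filler is the head noun "coach", at word 5.

5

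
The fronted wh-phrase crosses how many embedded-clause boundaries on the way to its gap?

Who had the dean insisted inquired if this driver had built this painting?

1

"who" is extracted from the subject of "inquired".
Boundaries crossed, outermost first: [Ø] — 1 in total.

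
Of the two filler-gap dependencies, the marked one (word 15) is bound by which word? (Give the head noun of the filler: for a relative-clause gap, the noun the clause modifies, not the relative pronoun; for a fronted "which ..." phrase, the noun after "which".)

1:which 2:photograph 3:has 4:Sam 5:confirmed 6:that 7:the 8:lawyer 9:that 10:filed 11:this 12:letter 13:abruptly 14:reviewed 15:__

2

The marked gap is the direct object of "reviewed".
Its filler is the fronted wh-phrase "which photograph", at word 2.
(The other dependency links word 8 to a gap after word 9.)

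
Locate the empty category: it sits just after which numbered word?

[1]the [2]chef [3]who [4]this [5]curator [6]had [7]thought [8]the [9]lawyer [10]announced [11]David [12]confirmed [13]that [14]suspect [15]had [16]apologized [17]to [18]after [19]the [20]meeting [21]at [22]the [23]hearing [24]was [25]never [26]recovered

The displaced element is "the chef" (word 2).
It is linked across 3 clause boundaries (Ø → Ø → Ø).
It functions as the object of the preposition "to" of "apologized", so the gap sits immediately after word 17 ("to").
Base order: This curator had thought the lawyer announced David confirmed that suspect had apologized to the chef after the meeting at the hearing.

17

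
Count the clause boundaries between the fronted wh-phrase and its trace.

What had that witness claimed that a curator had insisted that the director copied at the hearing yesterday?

2

"what" is extracted from the object of "copied".
Boundaries crossed, outermost first: [that], [that] — 2 in total.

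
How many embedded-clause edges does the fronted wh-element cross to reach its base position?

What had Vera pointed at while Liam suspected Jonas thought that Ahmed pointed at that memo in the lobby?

"what" originates inside the matrix clause — no clause boundary is crossed.

0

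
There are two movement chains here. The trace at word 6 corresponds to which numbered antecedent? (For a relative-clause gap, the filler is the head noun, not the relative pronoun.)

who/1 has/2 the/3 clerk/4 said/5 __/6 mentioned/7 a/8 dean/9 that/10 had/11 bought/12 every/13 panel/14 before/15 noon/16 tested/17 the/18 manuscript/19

The marked gap is the subject of "mentioned".
Its filler is the fronted wh-phrase "who", at word 1.
(The other dependency links word 9 to a gap after word 10.)

1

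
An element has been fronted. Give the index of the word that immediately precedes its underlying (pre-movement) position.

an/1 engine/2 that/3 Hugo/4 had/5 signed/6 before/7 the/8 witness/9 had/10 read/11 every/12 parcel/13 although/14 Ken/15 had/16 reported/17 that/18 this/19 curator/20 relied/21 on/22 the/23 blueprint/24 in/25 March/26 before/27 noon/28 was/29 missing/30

6

The displaced element is "an engine" (word 2).
It functions as the direct object of "signed", so the gap sits immediately after word 6 ("signed").
Base order: Hugo had signed an engine before the witness had read every parcel although Ken had reported that this curator relied on the blueprint in March before noon.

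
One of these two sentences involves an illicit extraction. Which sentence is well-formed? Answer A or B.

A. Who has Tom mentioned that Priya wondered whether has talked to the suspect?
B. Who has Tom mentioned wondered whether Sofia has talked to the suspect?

B

In A, the wh-phrase is extracted from inside a wh-island (introduced by "whether"), which blocks movement.
In B, the extraction path crosses only that-complement boundaries, which are transparent.
So B is grammatical.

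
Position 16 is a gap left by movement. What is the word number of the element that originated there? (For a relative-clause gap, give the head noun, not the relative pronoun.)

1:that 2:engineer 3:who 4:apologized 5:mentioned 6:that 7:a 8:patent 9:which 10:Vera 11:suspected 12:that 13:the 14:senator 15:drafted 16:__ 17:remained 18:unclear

The gap at 16 is the object of "drafted", inside a relative clause.
The relative pronoun is "which" (word 9); it is bound by the head noun immediately before it.
Its filler is the head noun "patent", at word 8.

8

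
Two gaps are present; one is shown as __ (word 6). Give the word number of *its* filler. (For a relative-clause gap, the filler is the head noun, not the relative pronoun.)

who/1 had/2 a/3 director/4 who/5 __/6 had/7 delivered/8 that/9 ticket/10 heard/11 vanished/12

The marked gap is inside the relative clause, the subject of "delivered".
Its filler is the head noun "director" (via "who"), at word 4.
(The other dependency links word 1 to a gap after word 11.)

4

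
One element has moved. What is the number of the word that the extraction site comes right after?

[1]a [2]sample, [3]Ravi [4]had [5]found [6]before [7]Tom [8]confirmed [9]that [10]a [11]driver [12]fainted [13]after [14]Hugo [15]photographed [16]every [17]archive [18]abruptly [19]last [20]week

The displaced element is "a sample" (word 2).
It functions as the direct object of "found", so the gap sits immediately after word 5 ("found").
Base order: Ravi had found a sample before Tom confirmed that a driver fainted after Hugo photographed every archive abruptly last week.

5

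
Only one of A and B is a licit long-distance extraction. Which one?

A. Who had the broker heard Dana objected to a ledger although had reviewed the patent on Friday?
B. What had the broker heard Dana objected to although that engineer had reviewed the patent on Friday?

B

In A, the wh-phrase is extracted from inside an adjunct island (introduced by "although"), which blocks movement.
In B, the extraction path crosses only that-complement boundaries, which are transparent.
So B is grammatical.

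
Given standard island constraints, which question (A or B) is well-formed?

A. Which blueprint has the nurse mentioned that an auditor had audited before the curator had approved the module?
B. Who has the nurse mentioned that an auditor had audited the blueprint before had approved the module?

A

In B, the wh-phrase is extracted from inside an adjunct island (introduced by "before"), which blocks movement.
In A, the extraction path crosses only that-complement boundaries, which are transparent.
So A is grammatical.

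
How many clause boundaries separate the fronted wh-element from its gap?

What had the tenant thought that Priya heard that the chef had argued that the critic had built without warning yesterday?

"what" is extracted from the object of "built".
Boundaries crossed, outermost first: [that], [that], [that] — 3 in total.

3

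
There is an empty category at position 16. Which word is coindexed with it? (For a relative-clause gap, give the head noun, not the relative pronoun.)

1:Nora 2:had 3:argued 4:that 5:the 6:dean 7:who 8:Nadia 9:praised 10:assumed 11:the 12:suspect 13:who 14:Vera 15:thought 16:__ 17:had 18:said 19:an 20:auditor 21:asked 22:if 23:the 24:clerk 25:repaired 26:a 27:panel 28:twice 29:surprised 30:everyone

12

The gap at 16 is the subject of "said", inside a relative clause.
The relative pronoun is "who" (word 13); it is bound by the head noun immediately before it.
Its filler is the head noun "suspect", at word 12.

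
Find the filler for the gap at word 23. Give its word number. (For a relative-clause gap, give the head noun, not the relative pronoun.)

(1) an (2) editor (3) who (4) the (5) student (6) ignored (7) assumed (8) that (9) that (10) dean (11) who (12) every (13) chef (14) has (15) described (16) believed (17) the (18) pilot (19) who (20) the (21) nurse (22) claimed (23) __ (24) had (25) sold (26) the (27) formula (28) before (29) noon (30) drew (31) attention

18

The gap at 23 is the subject of "sold", inside a relative clause.
The relative pronoun is "who" (word 19); it is bound by the head noun immediately before it.
Its filler is the head noun "pilot", at word 18.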